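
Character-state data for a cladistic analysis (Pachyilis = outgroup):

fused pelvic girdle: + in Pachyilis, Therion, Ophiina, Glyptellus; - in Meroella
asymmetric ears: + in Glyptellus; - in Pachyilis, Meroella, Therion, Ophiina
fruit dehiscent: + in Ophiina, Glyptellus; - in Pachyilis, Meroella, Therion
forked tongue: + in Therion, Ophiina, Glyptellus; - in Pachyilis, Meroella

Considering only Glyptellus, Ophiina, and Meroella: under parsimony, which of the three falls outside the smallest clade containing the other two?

Character polarity is set by the outgroup: the derived state is whichever differs from the outgroup's state, so for fused pelvic girdle the derived state is '-', and for the remaining characters it is '+'.
fused pelvic girdle (derived state '-') is unique to Meroella (autapomorphy; uninformative for grouping).
asymmetric ears: derived state '+' in Glyptellus only — an autapomorphy, so it tells us nothing about relationships among taxa.
fruit dehiscent: derived state '+' in Glyptellus and Ophiina only — synapomorphy for {Glyptellus, Ophiina}.
Only Glyptellus, Ophiina, and Therion show the derived state '+' for forked tongue, supporting them as a clade.
Most parsimonious ingroup topology: (Meroella,(Therion,(Ophiina,Glyptellus))).
Glyptellus and Ophiina share a more recent common ancestor with each other than either does with Meroella, so Meroella is the least closely related of the three.

Meroella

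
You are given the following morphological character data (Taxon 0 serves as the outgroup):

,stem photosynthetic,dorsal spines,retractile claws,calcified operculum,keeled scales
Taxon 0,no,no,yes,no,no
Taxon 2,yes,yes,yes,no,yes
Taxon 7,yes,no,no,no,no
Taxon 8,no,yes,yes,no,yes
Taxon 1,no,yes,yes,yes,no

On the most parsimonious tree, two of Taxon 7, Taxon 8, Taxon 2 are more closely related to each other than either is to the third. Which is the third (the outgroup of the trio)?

Character polarity is set by the outgroup: the derived state is whichever differs from the outgroup's state, so for retractile claws the derived state is 'no', and for the remaining characters it is 'yes'.
stem photosynthetic (state 'yes') occurs in Taxon 2 and Taxon 7 but conflicts with the nesting implied by the other characters — most parsimoniously interpreted as homoplasy.
dorsal spines: derived state 'yes' in Taxon 1, Taxon 2, and Taxon 8 only — synapomorphy for {Taxon 1, Taxon 2, Taxon 8}.
retractile claws: derived state 'no' in Taxon 7 only — an autapomorphy, so it tells us nothing about relationships among taxa.
calcified operculum (derived state 'yes') is unique to Taxon 1 (autapomorphy; uninformative for grouping).
keeled scales (derived state 'yes') is shared by Taxon 2 and Taxon 8 — a synapomorphy uniting that clade.
Most parsimonious ingroup topology: (((Taxon 2,Taxon 8),Taxon 1),Taxon 7).
Taxon 8 and Taxon 2 share a more recent common ancestor with each other than either does with Taxon 7, so Taxon 7 is the least closely related of the three.

Taxon 7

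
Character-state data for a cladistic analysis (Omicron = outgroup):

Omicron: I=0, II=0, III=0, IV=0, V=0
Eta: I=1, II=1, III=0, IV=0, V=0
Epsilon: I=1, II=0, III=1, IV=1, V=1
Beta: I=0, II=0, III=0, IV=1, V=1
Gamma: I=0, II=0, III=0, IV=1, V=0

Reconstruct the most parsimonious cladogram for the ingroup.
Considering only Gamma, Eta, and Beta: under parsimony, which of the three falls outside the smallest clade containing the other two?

The outgroup has state '0' for every character, so '1' is the derived state throughout.
I groups Epsilon and Eta, which is incompatible with the clades supported by the remaining characters; treating it as convergent (homoplasy) costs fewer steps than any alternative tree.
II: derived state '1' in Eta only — an autapomorphy, so it tells us nothing about relationships among taxa.
III: derived state '1' in Epsilon only — an autapomorphy, so it tells us nothing about relationships among taxa.
IV: derived state '1' in Beta, Epsilon, and Gamma only — synapomorphy for {Beta, Epsilon, Gamma}.
Only Beta and Epsilon show the derived state '1' for V, supporting them as a clade.
Most parsimonious ingroup topology: (Eta,((Epsilon,Beta),Gamma)).
Beta and Gamma share a more recent common ancestor with each other than either does with Eta, so Eta is the least closely related of the three.

Eta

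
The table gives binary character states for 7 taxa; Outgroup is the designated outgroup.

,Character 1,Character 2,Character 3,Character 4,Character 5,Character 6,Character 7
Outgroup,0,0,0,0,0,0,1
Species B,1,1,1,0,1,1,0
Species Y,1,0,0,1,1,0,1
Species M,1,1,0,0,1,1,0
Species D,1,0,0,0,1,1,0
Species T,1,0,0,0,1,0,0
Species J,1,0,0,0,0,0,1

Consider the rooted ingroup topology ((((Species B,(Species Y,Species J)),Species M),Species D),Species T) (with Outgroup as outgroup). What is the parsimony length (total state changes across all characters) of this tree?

11

Map each character onto ((((Species B,(Species Y,Species J)),Species M),Species D),Species T) (rooted by Outgroup) and count the minimum state changes it requires (Fitch parsimony):
Character 1: 1; Character 2: 2; Character 3: 1; Character 4: 1; Character 5: 2; Character 6: 2; Character 7: 2.
Total tree length = 11.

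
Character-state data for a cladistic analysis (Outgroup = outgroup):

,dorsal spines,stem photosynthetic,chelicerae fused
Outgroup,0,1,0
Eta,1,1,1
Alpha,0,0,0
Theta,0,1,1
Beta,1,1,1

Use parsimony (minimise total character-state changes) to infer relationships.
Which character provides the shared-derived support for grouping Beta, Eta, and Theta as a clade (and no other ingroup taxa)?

Character polarity is set by the outgroup: the derived state is whichever differs from the outgroup's state, so for stem photosynthetic the derived state is '0', and for the remaining characters it is '1'.
Only Beta and Eta show the derived state '1' for dorsal spines, supporting them as a clade.
stem photosynthetic: derived state '0' in Alpha only — an autapomorphy, so it tells us nothing about relationships among taxa.
Only Beta, Eta, and Theta show the derived state '1' for chelicerae fused, supporting them as a clade.
Most parsimonious ingroup topology: (((Eta,Beta),Theta),Alpha).
The clade {Beta, Eta, Theta} is supported by chelicerae fused: its derived state '1' occurs in exactly those taxa and in no other taxon (including the outgroup).

chelicerae fused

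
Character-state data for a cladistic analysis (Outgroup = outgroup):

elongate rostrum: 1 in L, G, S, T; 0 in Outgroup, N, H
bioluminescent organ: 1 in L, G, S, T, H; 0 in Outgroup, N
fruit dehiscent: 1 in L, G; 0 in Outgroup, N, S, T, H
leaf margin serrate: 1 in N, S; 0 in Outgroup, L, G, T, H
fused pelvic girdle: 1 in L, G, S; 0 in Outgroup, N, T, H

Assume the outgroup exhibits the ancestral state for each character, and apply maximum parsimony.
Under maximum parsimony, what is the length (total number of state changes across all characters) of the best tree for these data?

6

The outgroup has state '0' for every character, so '1' is the derived state throughout.
elongate rostrum (derived state '1') is shared by G, L, S, and T — a synapomorphy uniting that clade.
Only G, H, L, S, and T show the derived state '1' for bioluminescent organ, supporting them as a clade.
fruit dehiscent: derived state '1' in G and L only — synapomorphy for {G, L}.
leaf margin serrate (state '1') occurs in N and S but conflicts with the nesting implied by the other characters — most parsimoniously interpreted as homoplasy.
fused pelvic girdle: derived state '1' in G, L, and S only — synapomorphy for {G, L, S}.
Most parsimonious ingroup topology: (((((L,G),S),T),H),N).
Changes per character on this tree: elongate rostrum: 1; bioluminescent organ: 1; fruit dehiscent: 1; leaf margin serrate: 2; fused pelvic girdle: 1.
Total = 6.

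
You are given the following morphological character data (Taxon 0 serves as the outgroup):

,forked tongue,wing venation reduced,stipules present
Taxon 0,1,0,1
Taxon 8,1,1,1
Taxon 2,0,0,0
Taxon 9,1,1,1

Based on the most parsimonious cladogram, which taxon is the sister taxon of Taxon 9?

Character polarity is set by the outgroup: the derived state is whichever differs from the outgroup's state, so for forked tongue, stipules present the derived state is '0', and for the remaining characters it is '1'.
forked tongue: derived state '0' in Taxon 2 only — an autapomorphy, so it tells us nothing about relationships among taxa.
wing venation reduced: derived state '1' in Taxon 8 and Taxon 9 only — synapomorphy for {Taxon 8, Taxon 9}.
stipules present: derived state '0' in Taxon 2 only — an autapomorphy, so it tells us nothing about relationships among taxa.
Most parsimonious ingroup topology: ((Taxon 8,Taxon 9),Taxon 2).
Taxon 9 and Taxon 8 form a cherry on this tree, so they are sister taxa.

Taxon 8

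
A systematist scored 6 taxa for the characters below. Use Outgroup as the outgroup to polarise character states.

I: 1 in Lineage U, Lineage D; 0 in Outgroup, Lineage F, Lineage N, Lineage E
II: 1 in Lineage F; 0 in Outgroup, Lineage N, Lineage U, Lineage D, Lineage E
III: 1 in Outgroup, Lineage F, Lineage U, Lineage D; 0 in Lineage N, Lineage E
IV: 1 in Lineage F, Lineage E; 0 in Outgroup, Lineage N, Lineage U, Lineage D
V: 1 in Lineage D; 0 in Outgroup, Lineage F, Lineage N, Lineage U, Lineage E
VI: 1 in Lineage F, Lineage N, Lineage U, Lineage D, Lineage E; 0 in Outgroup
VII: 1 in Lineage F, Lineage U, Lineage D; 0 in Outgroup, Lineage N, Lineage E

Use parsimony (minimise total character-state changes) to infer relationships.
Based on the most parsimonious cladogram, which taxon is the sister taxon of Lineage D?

Lineage U

Character polarity is set by the outgroup: the derived state is whichever differs from the outgroup's state, so for III the derived state is '0', and for the remaining characters it is '1'.
Only Lineage D and Lineage U show the derived state '1' for I, supporting them as a clade.
II: derived state '1' in Lineage F only — an autapomorphy, so it tells us nothing about relationships among taxa.
III (derived state '0') is shared by Lineage E and Lineage N — a synapomorphy uniting that clade.
IV groups Lineage E and Lineage F, which is incompatible with the clades supported by the remaining characters; treating it as convergent (homoplasy) costs fewer steps than any alternative tree.
V (derived state '1') is unique to Lineage D (autapomorphy; uninformative for grouping).
VI (derived state '1') is shared by all ingroup taxa — unites the whole ingroup.
VII: derived state '1' in Lineage D, Lineage F, and Lineage U only — synapomorphy for {Lineage D, Lineage F, Lineage U}.
Most parsimonious ingroup topology: ((Lineage F,(Lineage U,Lineage D)),(Lineage N,Lineage E)).
Lineage D and Lineage U form a cherry on this tree, so they are sister taxa.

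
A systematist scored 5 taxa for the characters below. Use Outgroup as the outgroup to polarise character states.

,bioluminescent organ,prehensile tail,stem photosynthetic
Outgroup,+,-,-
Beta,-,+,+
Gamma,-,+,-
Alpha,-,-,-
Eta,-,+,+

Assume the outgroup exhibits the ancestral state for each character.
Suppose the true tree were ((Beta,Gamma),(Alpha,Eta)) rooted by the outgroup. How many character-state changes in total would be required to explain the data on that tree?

5

Map each character onto ((Beta,Gamma),(Alpha,Eta)) (rooted by Outgroup) and count the minimum state changes it requires (Fitch parsimony):
bioluminescent organ: 1; prehensile tail: 2; stem photosynthetic: 2.
Total tree length = 5.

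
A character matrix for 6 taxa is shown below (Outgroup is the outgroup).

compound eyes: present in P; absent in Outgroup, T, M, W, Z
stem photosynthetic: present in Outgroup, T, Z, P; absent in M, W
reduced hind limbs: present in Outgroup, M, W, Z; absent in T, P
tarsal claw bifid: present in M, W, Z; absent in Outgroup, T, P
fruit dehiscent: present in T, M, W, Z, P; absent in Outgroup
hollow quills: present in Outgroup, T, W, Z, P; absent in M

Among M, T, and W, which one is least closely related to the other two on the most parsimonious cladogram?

Character polarity is set by the outgroup: the derived state is whichever differs from the outgroup's state, so for stem photosynthetic, reduced hind limbs, hollow quills the derived state is 'absent', and for the remaining characters it is 'present'.
compound eyes (derived state 'present') is unique to P (autapomorphy; uninformative for grouping).
stem photosynthetic: derived state 'absent' in M and W only — synapomorphy for {M, W}.
reduced hind limbs: derived state 'absent' in P and T only — synapomorphy for {P, T}.
tarsal claw bifid: derived state 'present' in M, W, and Z only — synapomorphy for {M, W, Z}.
All ingroup taxa share the derived state 'present' for fruit dehiscent; it defines the ingroup but does not resolve relationships within it.
hollow quills: derived state 'absent' in M only — an autapomorphy, so it tells us nothing about relationships among taxa.
Most parsimonious ingroup topology: ((T,P),((M,W),Z)).
M and W share a more recent common ancestor with each other than either does with T, so T is the least closely related of the three.

T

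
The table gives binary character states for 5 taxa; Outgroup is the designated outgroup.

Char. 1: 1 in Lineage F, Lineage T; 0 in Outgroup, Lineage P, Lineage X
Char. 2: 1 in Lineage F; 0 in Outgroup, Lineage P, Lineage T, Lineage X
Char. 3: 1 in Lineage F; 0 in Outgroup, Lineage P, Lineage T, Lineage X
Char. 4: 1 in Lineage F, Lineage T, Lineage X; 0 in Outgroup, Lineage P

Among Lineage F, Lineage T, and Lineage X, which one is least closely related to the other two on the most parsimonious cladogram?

The outgroup has state '0' for every character, so '1' is the derived state throughout.
Char. 1 (derived state '1') is shared by Lineage F and Lineage T — a synapomorphy uniting that clade.
Char. 2 (derived state '1') is unique to Lineage F (autapomorphy; uninformative for grouping).
Char. 3: derived state '1' in Lineage F only — an autapomorphy, so it tells us nothing about relationships among taxa.
Char. 4: derived state '1' in Lineage F, Lineage T, and Lineage X only — synapomorphy for {Lineage F, Lineage T, Lineage X}.
Most parsimonious ingroup topology: (Lineage P,((Lineage F,Lineage T),Lineage X)).
Lineage T and Lineage F share a more recent common ancestor with each other than either does with Lineage X, so Lineage X is the least closely related of the three.

Lineage X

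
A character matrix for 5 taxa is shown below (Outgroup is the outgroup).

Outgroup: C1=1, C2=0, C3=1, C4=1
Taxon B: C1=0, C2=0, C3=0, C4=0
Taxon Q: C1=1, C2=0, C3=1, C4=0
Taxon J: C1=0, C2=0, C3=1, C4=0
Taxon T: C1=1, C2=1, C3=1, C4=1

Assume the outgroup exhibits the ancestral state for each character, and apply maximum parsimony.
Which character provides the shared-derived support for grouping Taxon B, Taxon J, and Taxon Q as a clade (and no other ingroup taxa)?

Character polarity is set by the outgroup: the derived state is whichever differs from the outgroup's state, so for C1, C3, C4 the derived state is '0', and for the remaining characters it is '1'.
Only Taxon B and Taxon J show the derived state '0' for C1, supporting them as a clade.
C2: derived state '1' in Taxon T only — an autapomorphy, so it tells us nothing about relationships among taxa.
C3: derived state '0' in Taxon B only — an autapomorphy, so it tells us nothing about relationships among taxa.
C4: derived state '0' in Taxon B, Taxon J, and Taxon Q only — synapomorphy for {Taxon B, Taxon J, Taxon Q}.
Most parsimonious ingroup topology: (((Taxon B,Taxon J),Taxon Q),Taxon T).
The clade {Taxon B, Taxon J, Taxon Q} is supported by C4: its derived state '0' occurs in exactly those taxa and in no other taxon (including the outgroup).

C4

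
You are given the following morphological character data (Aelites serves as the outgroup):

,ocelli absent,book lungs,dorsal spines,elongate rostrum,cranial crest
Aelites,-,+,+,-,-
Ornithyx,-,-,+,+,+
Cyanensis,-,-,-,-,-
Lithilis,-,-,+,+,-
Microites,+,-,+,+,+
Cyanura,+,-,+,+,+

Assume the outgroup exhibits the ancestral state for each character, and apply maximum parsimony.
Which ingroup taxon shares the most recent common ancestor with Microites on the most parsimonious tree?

Character polarity is set by the outgroup: the derived state is whichever differs from the outgroup's state, so for book lungs, dorsal spines the derived state is '-', and for the remaining characters it is '+'.
ocelli absent: derived state '+' in Cyanura and Microites only — synapomorphy for {Cyanura, Microites}.
All ingroup taxa share the derived state '-' for book lungs; it defines the ingroup but does not resolve relationships within it.
dorsal spines: derived state '-' in Cyanensis only — an autapomorphy, so it tells us nothing about relationships among taxa.
elongate rostrum: derived state '+' in Cyanura, Lithilis, Microites, and Ornithyx only — synapomorphy for {Cyanura, Lithilis, Microites, Ornithyx}.
Only Cyanura, Microites, and Ornithyx show the derived state '+' for cranial crest, supporting them as a clade.
Most parsimonious ingroup topology: (((Ornithyx,(Microites,Cyanura)),Lithilis),Cyanensis).
Microites and Cyanura form a cherry on this tree, so they are sister taxa.

Cyanura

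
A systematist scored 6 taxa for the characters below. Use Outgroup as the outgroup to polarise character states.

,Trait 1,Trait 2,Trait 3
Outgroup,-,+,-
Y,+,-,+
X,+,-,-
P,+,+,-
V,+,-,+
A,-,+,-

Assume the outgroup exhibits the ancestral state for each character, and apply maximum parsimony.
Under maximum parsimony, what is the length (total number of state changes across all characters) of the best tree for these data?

Character polarity is set by the outgroup: the derived state is whichever differs from the outgroup's state, so for Trait 2 the derived state is '-', and for the remaining characters it is '+'.
Trait 1 (derived state '+') is shared by P, V, X, and Y — a synapomorphy uniting that clade.
Trait 2 (derived state '-') is shared by V, X, and Y — a synapomorphy uniting that clade.
Trait 3 (derived state '+') is shared by V and Y — a synapomorphy uniting that clade.
Most parsimonious ingroup topology: ((((Y,V),X),P),A).
Changes per character on this tree: Trait 1: 1; Trait 2: 1; Trait 3: 1.
Total = 3.

3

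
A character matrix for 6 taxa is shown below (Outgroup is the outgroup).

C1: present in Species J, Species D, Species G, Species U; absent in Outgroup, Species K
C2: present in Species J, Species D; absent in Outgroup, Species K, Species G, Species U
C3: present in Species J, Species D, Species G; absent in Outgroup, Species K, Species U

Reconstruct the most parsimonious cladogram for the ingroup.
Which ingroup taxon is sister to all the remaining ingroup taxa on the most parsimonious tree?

Species K

The outgroup has state 'absent' for every character, so 'present' is the derived state throughout.
C1: derived state 'present' in Species D, Species G, Species J, and Species U only — synapomorphy for {Species D, Species G, Species J, Species U}.
C2 (derived state 'present') is shared by Species D and Species J — a synapomorphy uniting that clade.
C3 (derived state 'present') is shared by Species D, Species G, and Species J — a synapomorphy uniting that clade.
Most parsimonious ingroup topology: ((((Species D,Species J),Species G),Species U),Species K).
Species K is sister to the clade containing all other ingroup taxa, so it is the earliest-diverging (most basal) ingroup lineage.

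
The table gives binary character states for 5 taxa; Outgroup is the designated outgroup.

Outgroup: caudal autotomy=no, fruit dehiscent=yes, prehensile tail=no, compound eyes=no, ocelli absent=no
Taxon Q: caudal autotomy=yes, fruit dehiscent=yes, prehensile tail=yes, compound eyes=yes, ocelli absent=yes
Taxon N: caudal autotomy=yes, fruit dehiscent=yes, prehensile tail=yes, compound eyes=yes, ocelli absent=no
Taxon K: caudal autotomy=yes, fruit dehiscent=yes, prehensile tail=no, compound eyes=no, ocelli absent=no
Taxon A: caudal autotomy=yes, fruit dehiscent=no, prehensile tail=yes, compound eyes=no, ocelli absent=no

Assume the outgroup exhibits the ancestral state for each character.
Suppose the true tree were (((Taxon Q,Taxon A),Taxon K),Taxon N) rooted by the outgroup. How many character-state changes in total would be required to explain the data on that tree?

7

Map each character onto (((Taxon Q,Taxon A),Taxon K),Taxon N) (rooted by Outgroup) and count the minimum state changes it requires (Fitch parsimony):
caudal autotomy: 1; fruit dehiscent: 1; prehensile tail: 2; compound eyes: 2; ocelli absent: 1.
Total tree length = 7.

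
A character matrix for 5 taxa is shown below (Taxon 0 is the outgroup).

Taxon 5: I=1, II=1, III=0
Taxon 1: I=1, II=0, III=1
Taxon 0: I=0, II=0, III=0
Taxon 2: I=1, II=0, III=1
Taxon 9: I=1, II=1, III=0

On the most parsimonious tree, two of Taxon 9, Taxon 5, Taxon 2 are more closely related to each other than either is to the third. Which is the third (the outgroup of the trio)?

The outgroup has state '0' for every character, so '1' is the derived state throughout.
All ingroup taxa share the derived state '1' for I; it defines the ingroup but does not resolve relationships within it.
Only Taxon 5 and Taxon 9 show the derived state '1' for II, supporting them as a clade.
III (derived state '1') is shared by Taxon 1 and Taxon 2 — a synapomorphy uniting that clade.
Most parsimonious ingroup topology: ((Taxon 5,Taxon 9),(Taxon 1,Taxon 2)).
Taxon 5 and Taxon 9 share a more recent common ancestor with each other than either does with Taxon 2, so Taxon 2 is the least closely related of the three.

Taxon 2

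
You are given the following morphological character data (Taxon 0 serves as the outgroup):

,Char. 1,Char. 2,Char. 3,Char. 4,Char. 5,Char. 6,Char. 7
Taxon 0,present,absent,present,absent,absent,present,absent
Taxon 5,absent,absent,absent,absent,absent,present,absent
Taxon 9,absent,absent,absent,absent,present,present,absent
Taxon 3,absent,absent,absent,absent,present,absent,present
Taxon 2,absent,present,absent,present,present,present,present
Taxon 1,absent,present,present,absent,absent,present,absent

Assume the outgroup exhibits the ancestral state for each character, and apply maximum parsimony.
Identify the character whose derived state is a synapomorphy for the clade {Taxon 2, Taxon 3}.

Char. 7

Character polarity is set by the outgroup: the derived state is whichever differs from the outgroup's state, so for Char. 1, Char. 3, Char. 6 the derived state is 'absent', and for the remaining characters it is 'present'.
All ingroup taxa share the derived state 'absent' for Char. 1; it defines the ingroup but does not resolve relationships within it.
Char. 2 groups Taxon 1 and Taxon 2, which is incompatible with the clades supported by the remaining characters; treating it as convergent (homoplasy) costs fewer steps than any alternative tree.
Only Taxon 2, Taxon 3, Taxon 5, and Taxon 9 show the derived state 'absent' for Char. 3, supporting them as a clade.
Char. 4 (derived state 'present') is unique to Taxon 2 (autapomorphy; uninformative for grouping).
Char. 5 (derived state 'present') is shared by Taxon 2, Taxon 3, and Taxon 9 — a synapomorphy uniting that clade.
Char. 6 (derived state 'absent') is unique to Taxon 3 (autapomorphy; uninformative for grouping).
Only Taxon 2 and Taxon 3 show the derived state 'present' for Char. 7, supporting them as a clade.
Most parsimonious ingroup topology: ((Taxon 5,(Taxon 9,(Taxon 3,Taxon 2))),Taxon 1).
The clade {Taxon 2, Taxon 3} is supported by Char. 7: its derived state 'present' occurs in exactly those taxa and in no other taxon (including the outgroup).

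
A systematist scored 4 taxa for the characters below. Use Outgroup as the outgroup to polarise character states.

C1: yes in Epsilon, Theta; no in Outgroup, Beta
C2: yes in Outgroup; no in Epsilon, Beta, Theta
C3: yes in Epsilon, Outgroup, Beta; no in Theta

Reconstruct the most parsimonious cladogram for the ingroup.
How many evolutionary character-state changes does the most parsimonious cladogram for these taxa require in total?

3

Character polarity is set by the outgroup: the derived state is whichever differs from the outgroup's state, so for C2, C3 the derived state is 'no', and for the remaining characters it is 'yes'.
C1: derived state 'yes' in Epsilon and Theta only — synapomorphy for {Epsilon, Theta}.
All ingroup taxa share the derived state 'no' for C2; it defines the ingroup but does not resolve relationships within it.
C3 (derived state 'no') is unique to Theta (autapomorphy; uninformative for grouping).
Most parsimonious ingroup topology: (Beta,(Epsilon,Theta)).
Changes per character on this tree: C1: 1; C2: 1; C3: 1.
Total = 3.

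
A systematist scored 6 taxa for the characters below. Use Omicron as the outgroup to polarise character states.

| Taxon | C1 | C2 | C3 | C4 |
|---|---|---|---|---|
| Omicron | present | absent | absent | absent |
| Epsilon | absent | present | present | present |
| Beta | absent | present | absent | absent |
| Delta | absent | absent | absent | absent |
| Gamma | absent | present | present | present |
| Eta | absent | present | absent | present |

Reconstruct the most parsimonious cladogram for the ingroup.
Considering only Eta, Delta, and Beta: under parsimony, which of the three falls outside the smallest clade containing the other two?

Character polarity is set by the outgroup: the derived state is whichever differs from the outgroup's state, so for C1 the derived state is 'absent', and for the remaining characters it is 'present'.
C1 (derived state 'absent') is shared by all ingroup taxa — unites the whole ingroup.
C2: derived state 'present' in Beta, Epsilon, Eta, and Gamma only — synapomorphy for {Beta, Epsilon, Eta, Gamma}.
C3: derived state 'present' in Epsilon and Gamma only — synapomorphy for {Epsilon, Gamma}.
C4 (derived state 'present') is shared by Epsilon, Eta, and Gamma — a synapomorphy uniting that clade.
Most parsimonious ingroup topology: ((((Epsilon,Gamma),Eta),Beta),Delta).
Beta and Eta share a more recent common ancestor with each other than either does with Delta, so Delta is the least closely related of the three.

Delta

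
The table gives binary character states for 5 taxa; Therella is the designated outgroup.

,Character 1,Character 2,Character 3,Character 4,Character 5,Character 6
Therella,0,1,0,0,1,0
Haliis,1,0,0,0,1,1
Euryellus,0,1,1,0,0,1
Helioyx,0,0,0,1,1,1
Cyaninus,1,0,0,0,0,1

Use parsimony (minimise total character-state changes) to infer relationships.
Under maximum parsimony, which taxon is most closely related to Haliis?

Cyaninus

Character polarity is set by the outgroup: the derived state is whichever differs from the outgroup's state, so for Character 2, Character 5 the derived state is '0', and for the remaining characters it is '1'.
Only Cyaninus and Haliis show the derived state '1' for Character 1, supporting them as a clade.
Only Cyaninus, Haliis, and Helioyx show the derived state '0' for Character 2, supporting them as a clade.
Character 3: derived state '1' in Euryellus only — an autapomorphy, so it tells us nothing about relationships among taxa.
Character 4: derived state '1' in Helioyx only — an autapomorphy, so it tells us nothing about relationships among taxa.
Character 5 (state '0') occurs in Cyaninus and Euryellus but conflicts with the nesting implied by the other characters — most parsimoniously interpreted as homoplasy.
All ingroup taxa share the derived state '1' for Character 6; it defines the ingroup but does not resolve relationships within it.
Most parsimonious ingroup topology: (((Haliis,Cyaninus),Helioyx),Euryellus).
Haliis and Cyaninus form a cherry on this tree, so they are sister taxa.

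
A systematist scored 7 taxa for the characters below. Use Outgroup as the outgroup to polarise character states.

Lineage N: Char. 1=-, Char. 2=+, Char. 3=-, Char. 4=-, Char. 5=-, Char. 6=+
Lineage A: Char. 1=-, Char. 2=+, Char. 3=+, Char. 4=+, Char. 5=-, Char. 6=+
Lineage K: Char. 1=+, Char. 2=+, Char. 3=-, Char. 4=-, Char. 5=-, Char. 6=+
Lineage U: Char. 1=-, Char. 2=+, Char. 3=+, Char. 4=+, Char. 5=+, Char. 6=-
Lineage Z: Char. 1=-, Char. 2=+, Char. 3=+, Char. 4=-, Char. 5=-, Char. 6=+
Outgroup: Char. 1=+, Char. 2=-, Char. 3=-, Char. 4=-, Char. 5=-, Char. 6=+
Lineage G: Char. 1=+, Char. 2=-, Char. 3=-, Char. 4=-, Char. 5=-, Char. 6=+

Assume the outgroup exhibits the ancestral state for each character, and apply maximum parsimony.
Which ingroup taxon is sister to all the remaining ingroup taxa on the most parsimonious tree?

Lineage G

Character polarity is set by the outgroup: the derived state is whichever differs from the outgroup's state, so for Char. 1, Char. 6 the derived state is '-', and for the remaining characters it is '+'.
Only Lineage A, Lineage N, Lineage U, and Lineage Z show the derived state '-' for Char. 1, supporting them as a clade.
Only Lineage A, Lineage K, Lineage N, Lineage U, and Lineage Z show the derived state '+' for Char. 2, supporting them as a clade.
Char. 3 (derived state '+') is shared by Lineage A, Lineage U, and Lineage Z — a synapomorphy uniting that clade.
Char. 4: derived state '+' in Lineage A and Lineage U only — synapomorphy for {Lineage A, Lineage U}.
Char. 5: derived state '+' in Lineage U only — an autapomorphy, so it tells us nothing about relationships among taxa.
Char. 6 (derived state '-') is unique to Lineage U (autapomorphy; uninformative for grouping).
Most parsimonious ingroup topology: (((((Lineage U,Lineage A),Lineage Z),Lineage N),Lineage K),Lineage G).
Lineage G is sister to the clade containing all other ingroup taxa, so it is the earliest-diverging (most basal) ingroup lineage.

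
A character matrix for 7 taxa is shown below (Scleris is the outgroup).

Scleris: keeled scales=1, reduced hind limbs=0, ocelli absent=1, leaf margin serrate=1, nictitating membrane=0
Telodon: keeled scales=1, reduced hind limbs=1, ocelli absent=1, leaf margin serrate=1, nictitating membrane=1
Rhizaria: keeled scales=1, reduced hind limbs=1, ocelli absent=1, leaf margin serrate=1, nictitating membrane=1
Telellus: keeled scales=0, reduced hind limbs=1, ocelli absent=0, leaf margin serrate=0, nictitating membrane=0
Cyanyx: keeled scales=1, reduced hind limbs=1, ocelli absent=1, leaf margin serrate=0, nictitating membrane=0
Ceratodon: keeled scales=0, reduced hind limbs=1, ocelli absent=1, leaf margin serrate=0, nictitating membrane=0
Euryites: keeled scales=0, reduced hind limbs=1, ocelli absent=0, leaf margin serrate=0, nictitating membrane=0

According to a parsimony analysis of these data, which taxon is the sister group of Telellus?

Character polarity is set by the outgroup: the derived state is whichever differs from the outgroup's state, so for keeled scales, ocelli absent, leaf margin serrate the derived state is '0', and for the remaining characters it is '1'.
keeled scales: derived state '0' in Ceratodon, Euryites, and Telellus only — synapomorphy for {Ceratodon, Euryites, Telellus}.
reduced hind limbs (derived state '1') is shared by all ingroup taxa — unites the whole ingroup.
Only Euryites and Telellus show the derived state '0' for ocelli absent, supporting them as a clade.
Only Ceratodon, Cyanyx, Euryites, and Telellus show the derived state '0' for leaf margin serrate, supporting them as a clade.
nictitating membrane (derived state '1') is shared by Rhizaria and Telodon — a synapomorphy uniting that clade.
Most parsimonious ingroup topology: ((Telodon,Rhizaria),(((Telellus,Euryites),Ceratodon),Cyanyx)).
Telellus and Euryites form a cherry on this tree, so they are sister taxa.

Euryites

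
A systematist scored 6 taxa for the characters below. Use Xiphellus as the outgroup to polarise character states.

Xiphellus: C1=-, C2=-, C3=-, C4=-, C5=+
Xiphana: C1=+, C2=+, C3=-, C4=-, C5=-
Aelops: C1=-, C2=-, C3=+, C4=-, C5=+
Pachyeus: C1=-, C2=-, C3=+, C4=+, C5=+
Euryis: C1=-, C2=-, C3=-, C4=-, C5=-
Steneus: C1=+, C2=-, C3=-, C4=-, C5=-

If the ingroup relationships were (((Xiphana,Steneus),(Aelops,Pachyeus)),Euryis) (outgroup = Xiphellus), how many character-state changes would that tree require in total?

6

Map each character onto (((Xiphana,Steneus),(Aelops,Pachyeus)),Euryis) (rooted by Xiphellus) and count the minimum state changes it requires (Fitch parsimony):
C1: 1; C2: 1; C3: 1; C4: 1; C5: 2.
Total tree length = 6.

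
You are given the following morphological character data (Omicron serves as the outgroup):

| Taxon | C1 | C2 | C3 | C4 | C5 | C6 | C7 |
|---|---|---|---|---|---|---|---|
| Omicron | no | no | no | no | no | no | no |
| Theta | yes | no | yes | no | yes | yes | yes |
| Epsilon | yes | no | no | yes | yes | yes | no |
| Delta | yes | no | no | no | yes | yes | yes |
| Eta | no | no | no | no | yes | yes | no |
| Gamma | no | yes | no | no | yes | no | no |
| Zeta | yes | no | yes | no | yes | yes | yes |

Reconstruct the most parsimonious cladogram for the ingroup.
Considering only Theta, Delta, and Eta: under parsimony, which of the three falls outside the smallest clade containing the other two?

Eta

The outgroup has state 'no' for every character, so 'yes' is the derived state throughout.
Only Delta, Epsilon, Theta, and Zeta show the derived state 'yes' for C1, supporting them as a clade.
C2: derived state 'yes' in Gamma only — an autapomorphy, so it tells us nothing about relationships among taxa.
C3 (derived state 'yes') is shared by Theta and Zeta — a synapomorphy uniting that clade.
C4 (derived state 'yes') is unique to Epsilon (autapomorphy; uninformative for grouping).
C5 (derived state 'yes') is shared by all ingroup taxa — unites the whole ingroup.
C6: derived state 'yes' in Delta, Epsilon, Eta, Theta, and Zeta only — synapomorphy for {Delta, Epsilon, Eta, Theta, Zeta}.
C7 (derived state 'yes') is shared by Delta, Theta, and Zeta — a synapomorphy uniting that clade.
Most parsimonious ingroup topology: (((((Theta,Zeta),Delta),Epsilon),Eta),Gamma).
Theta and Delta share a more recent common ancestor with each other than either does with Eta, so Eta is the least closely related of the three.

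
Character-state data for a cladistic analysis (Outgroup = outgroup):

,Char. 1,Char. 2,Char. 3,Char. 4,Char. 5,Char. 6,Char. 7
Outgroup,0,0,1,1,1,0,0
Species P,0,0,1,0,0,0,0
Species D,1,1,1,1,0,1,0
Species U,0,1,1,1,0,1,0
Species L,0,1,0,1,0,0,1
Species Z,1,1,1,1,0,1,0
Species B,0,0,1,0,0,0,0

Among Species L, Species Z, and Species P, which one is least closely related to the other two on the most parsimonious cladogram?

Character polarity is set by the outgroup: the derived state is whichever differs from the outgroup's state, so for Char. 3, Char. 4, Char. 5 the derived state is '0', and for the remaining characters it is '1'.
Only Species D and Species Z show the derived state '1' for Char. 1, supporting them as a clade.
Only Species D, Species L, Species U, and Species Z show the derived state '1' for Char. 2, supporting them as a clade.
Char. 3 (derived state '0') is unique to Species L (autapomorphy; uninformative for grouping).
Char. 4 (derived state '0') is shared by Species B and Species P — a synapomorphy uniting that clade.
Char. 5 (derived state '0') is shared by all ingroup taxa — unites the whole ingroup.
Char. 6: derived state '1' in Species D, Species U, and Species Z only — synapomorphy for {Species D, Species U, Species Z}.
Char. 7: derived state '1' in Species L only — an autapomorphy, so it tells us nothing about relationships among taxa.
Most parsimonious ingroup topology: ((Species P,Species B),(((Species D,Species Z),Species U),Species L)).
Species L and Species Z share a more recent common ancestor with each other than either does with Species P, so Species P is the least closely related of the three.

Species P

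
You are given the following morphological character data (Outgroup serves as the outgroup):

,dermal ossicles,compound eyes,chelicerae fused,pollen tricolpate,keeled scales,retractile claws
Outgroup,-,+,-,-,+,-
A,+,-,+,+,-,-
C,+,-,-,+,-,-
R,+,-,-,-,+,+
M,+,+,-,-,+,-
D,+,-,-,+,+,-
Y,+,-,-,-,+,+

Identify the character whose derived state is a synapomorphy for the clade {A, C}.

Character polarity is set by the outgroup: the derived state is whichever differs from the outgroup's state, so for compound eyes, keeled scales the derived state is '-', and for the remaining characters it is '+'.
All ingroup taxa share the derived state '+' for dermal ossicles; it defines the ingroup but does not resolve relationships within it.
compound eyes (derived state '-') is shared by A, C, D, R, and Y — a synapomorphy uniting that clade.
chelicerae fused (derived state '+') is unique to A (autapomorphy; uninformative for grouping).
pollen tricolpate: derived state '+' in A, C, and D only — synapomorphy for {A, C, D}.
keeled scales (derived state '-') is shared by A and C — a synapomorphy uniting that clade.
retractile claws (derived state '+') is shared by R and Y — a synapomorphy uniting that clade.
Most parsimonious ingroup topology: ((((A,C),D),(R,Y)),M).
The clade {A, C} is supported by keeled scales: its derived state '-' occurs in exactly those taxa and in no other taxon (including the outgroup).

keeled scales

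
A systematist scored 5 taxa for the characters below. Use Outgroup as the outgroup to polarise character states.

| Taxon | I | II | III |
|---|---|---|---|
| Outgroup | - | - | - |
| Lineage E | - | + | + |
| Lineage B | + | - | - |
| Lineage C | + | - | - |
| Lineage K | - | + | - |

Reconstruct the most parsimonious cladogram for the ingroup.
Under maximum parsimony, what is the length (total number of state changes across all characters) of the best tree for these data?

3

The outgroup has state '-' for every character, so '+' is the derived state throughout.
Only Lineage B and Lineage C show the derived state '+' for I, supporting them as a clade.
II: derived state '+' in Lineage E and Lineage K only — synapomorphy for {Lineage E, Lineage K}.
III (derived state '+') is unique to Lineage E (autapomorphy; uninformative for grouping).
Most parsimonious ingroup topology: ((Lineage K,Lineage E),(Lineage B,Lineage C)).
Changes per character on this tree: I: 1; II: 1; III: 1.
Total = 3.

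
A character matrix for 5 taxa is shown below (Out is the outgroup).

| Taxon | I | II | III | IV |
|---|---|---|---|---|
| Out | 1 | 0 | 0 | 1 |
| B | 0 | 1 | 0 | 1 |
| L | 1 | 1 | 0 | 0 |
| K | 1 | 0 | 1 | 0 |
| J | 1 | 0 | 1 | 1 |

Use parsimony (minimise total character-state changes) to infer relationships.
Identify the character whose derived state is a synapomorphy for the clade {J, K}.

III

Character polarity is set by the outgroup: the derived state is whichever differs from the outgroup's state, so for I, IV the derived state is '0', and for the remaining characters it is '1'.
I: derived state '0' in B only — an autapomorphy, so it tells us nothing about relationships among taxa.
II: derived state '1' in B and L only — synapomorphy for {B, L}.
III (derived state '1') is shared by J and K — a synapomorphy uniting that clade.
IV groups K and L, which is incompatible with the clades supported by the remaining characters; treating it as convergent (homoplasy) costs fewer steps than any alternative tree.
Most parsimonious ingroup topology: ((B,L),(K,J)).
The clade {J, K} is supported by III: its derived state '1' occurs in exactly those taxa and in no other taxon (including the outgroup).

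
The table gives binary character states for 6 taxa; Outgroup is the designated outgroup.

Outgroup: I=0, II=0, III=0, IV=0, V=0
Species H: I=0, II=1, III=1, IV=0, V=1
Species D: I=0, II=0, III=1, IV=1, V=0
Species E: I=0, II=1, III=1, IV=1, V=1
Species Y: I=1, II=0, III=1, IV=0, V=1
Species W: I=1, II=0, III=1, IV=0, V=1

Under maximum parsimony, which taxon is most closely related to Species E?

The outgroup has state '0' for every character, so '1' is the derived state throughout.
I: derived state '1' in Species W and Species Y only — synapomorphy for {Species W, Species Y}.
II: derived state '1' in Species E and Species H only — synapomorphy for {Species E, Species H}.
All ingroup taxa share the derived state '1' for III; it defines the ingroup but does not resolve relationships within it.
IV groups Species D and Species E, which is incompatible with the clades supported by the remaining characters; treating it as convergent (homoplasy) costs fewer steps than any alternative tree.
Only Species E, Species H, Species W, and Species Y show the derived state '1' for V, supporting them as a clade.
Most parsimonious ingroup topology: (((Species H,Species E),(Species Y,Species W)),Species D).
Species E and Species H form a cherry on this tree, so they are sister taxa.

Species H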